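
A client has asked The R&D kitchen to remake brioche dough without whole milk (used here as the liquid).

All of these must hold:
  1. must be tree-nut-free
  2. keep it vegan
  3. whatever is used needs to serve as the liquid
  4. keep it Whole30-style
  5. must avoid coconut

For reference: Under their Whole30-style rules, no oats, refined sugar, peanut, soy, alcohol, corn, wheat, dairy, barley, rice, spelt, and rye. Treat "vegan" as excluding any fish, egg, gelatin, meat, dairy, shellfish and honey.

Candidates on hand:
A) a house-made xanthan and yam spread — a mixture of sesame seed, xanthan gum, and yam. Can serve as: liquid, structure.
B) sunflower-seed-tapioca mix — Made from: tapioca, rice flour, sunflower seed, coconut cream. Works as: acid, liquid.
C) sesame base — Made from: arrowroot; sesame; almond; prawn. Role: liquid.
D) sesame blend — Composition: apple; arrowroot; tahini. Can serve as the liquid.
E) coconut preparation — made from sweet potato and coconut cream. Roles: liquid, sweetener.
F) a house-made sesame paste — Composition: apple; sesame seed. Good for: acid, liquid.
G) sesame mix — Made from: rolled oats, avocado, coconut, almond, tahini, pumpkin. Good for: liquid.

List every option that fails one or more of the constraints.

A: Whole30-style, no coconut — valid
B: has rice flour, so not Whole30-style; has coconut cream, so not coconut-free — out
C: has prawn, so not vegan; has almond, so not tree-nut-free — no
D: no coconut, no tree nuts — OK
E: has coconut cream, so not coconut-free — reject
F: works as a liquid, no tree nuts, Whole30-style — OK
G: has rolled oats, so not Whole30-style; has coconut, so not coconut-free (and 1 more) — no

B, C, E, G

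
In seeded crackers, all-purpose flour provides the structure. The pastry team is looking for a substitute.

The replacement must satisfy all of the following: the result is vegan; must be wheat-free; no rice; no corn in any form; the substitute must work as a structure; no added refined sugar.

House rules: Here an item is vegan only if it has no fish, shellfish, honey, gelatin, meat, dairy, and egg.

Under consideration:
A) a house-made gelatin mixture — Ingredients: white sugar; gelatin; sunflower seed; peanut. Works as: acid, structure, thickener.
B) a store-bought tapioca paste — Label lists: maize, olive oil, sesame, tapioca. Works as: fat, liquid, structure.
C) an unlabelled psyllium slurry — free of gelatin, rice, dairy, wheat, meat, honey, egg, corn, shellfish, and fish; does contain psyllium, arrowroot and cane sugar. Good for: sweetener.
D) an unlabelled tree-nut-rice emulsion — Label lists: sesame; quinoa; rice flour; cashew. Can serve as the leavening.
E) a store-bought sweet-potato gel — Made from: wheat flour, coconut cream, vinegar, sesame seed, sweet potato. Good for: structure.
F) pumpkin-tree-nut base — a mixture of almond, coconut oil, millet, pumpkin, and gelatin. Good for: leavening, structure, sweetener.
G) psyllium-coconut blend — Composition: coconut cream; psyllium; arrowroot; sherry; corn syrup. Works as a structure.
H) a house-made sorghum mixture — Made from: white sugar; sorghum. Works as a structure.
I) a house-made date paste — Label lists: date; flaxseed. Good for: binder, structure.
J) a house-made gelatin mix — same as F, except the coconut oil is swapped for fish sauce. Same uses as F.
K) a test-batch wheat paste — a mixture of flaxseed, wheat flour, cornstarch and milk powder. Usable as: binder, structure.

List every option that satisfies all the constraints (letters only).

A: has gelatin, so not vegan; has white sugar, so not no-added-sugar — reject
B: has maize, so not corn-free — out
C: not usable as a structure; has cane sugar, so not no-added-sugar — no
D: not usable as a structure; has rice flour, so not rice-free — reject
E: has wheat flour, so not wheat-free — no
F: has gelatin, so not vegan — reject
G: has corn syrup, so not corn-free — no
H: has white sugar, so not no-added-sugar — out
I: only date and flaxseed; none excluded — keep
J: has fish sauce, so not vegan — reject
K: has milk powder, so not vegan; has cornstarch, so not corn-free (and 1 more) — out

I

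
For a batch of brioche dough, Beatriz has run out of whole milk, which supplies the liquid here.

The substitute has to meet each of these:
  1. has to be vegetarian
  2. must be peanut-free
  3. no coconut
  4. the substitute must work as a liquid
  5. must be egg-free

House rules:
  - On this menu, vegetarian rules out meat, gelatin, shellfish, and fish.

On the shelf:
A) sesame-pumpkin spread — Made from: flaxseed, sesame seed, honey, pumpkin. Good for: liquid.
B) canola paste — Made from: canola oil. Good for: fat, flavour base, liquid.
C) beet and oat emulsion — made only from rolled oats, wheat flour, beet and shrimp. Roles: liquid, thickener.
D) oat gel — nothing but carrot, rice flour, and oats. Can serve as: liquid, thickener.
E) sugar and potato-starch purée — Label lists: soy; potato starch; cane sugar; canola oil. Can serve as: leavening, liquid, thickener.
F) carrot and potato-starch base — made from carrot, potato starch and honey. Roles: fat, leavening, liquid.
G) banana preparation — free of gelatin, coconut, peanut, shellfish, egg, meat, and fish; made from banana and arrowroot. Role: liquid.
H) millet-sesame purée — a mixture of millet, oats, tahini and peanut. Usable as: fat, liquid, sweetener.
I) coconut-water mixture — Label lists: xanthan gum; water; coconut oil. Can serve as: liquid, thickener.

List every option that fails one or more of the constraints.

C, H, I

A: works as a liquid, vegetarian, no peanut — keep
B: no peanut, no coconut — keep
C: has shrimp, so not vegetarian — reject
D: all constraints satisfied — OK
E: works as a liquid, no coconut, vegetarian — OK
F: only honey, potato starch and carrot; none excluded — OK
G: works as a liquid, no peanut, no coconut — keep
H: has peanut, so not peanut-free — no
I: has coconut oil, so not coconut-free — out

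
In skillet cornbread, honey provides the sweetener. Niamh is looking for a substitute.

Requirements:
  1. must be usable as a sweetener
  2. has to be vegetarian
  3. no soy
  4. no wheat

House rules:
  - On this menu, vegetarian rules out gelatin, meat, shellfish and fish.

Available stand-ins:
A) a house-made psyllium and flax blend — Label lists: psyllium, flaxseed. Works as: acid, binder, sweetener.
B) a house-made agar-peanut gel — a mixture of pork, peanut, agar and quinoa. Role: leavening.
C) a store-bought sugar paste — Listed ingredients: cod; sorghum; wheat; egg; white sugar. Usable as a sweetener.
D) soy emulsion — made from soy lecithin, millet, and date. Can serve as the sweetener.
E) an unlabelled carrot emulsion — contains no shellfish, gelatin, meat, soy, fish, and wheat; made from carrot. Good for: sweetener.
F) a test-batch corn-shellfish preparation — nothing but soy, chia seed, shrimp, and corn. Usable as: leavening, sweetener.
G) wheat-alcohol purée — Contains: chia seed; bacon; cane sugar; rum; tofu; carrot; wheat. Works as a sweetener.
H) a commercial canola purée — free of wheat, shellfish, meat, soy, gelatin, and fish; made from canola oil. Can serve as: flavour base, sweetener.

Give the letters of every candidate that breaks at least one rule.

A: only flaxseed and psyllium; none excluded — valid
B: not usable as a sweetener; has pork, so not vegetarian — reject
C: has cod, so not vegetarian; has wheat, so not wheat-free — out
D: has soy lecithin, so not soy-free — no
E: every rule checks out — valid
F: has shrimp, so not vegetarian; has soy, so not soy-free — no
G: has bacon, so not vegetarian; has wheat, so not wheat-free (and 1 more) — reject
H: no soy, vegetarian — valid

B, C, D, F, G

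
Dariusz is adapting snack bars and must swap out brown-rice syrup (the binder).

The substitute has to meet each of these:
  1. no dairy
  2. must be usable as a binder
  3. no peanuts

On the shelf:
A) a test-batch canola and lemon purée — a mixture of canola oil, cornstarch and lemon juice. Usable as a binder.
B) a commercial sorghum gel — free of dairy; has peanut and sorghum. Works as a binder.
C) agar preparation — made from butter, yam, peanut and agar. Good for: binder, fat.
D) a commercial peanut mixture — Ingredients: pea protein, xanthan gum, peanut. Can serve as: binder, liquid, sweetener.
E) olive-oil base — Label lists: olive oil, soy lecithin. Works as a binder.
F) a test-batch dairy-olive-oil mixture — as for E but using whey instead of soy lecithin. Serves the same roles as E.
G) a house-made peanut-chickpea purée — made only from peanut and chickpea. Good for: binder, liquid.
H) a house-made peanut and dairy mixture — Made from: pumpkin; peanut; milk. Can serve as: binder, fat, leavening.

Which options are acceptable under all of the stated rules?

A: nothing on the exclusion list — OK
B: has peanut, so not peanut-free — out
C: has peanut, so not peanut-free; has butter, so not dairy-free — out
D: has peanut, so not peanut-free — out
E: nothing on the exclusion list — valid
F: has whey, so not dairy-free — out
G: has peanut, so not peanut-free — out
H: has peanut, so not peanut-free; has milk, so not dairy-free — out

A, E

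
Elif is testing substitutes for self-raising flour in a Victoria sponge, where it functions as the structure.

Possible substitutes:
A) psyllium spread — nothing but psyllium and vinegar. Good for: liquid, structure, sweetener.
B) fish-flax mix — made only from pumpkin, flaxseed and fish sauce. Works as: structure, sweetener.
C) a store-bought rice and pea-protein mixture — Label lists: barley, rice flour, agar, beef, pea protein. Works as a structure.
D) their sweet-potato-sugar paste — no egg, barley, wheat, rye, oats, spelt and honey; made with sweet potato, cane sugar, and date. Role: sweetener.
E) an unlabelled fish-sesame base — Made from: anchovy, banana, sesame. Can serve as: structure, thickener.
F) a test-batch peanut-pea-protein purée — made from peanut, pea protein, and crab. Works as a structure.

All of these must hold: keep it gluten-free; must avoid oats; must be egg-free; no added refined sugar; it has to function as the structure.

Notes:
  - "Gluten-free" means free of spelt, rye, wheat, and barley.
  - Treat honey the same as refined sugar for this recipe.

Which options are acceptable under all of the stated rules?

A, B, E, F

A: only vinegar and psyllium; none excluded — OK
B: no egg, no-added-sugar — OK
C: has barley, so not gluten-free — reject
D: not usable as a structure; has cane sugar, so not no-added-sugar — reject
E: only anchovy, sesame and banana; none excluded — OK
F: all constraints satisfied — keep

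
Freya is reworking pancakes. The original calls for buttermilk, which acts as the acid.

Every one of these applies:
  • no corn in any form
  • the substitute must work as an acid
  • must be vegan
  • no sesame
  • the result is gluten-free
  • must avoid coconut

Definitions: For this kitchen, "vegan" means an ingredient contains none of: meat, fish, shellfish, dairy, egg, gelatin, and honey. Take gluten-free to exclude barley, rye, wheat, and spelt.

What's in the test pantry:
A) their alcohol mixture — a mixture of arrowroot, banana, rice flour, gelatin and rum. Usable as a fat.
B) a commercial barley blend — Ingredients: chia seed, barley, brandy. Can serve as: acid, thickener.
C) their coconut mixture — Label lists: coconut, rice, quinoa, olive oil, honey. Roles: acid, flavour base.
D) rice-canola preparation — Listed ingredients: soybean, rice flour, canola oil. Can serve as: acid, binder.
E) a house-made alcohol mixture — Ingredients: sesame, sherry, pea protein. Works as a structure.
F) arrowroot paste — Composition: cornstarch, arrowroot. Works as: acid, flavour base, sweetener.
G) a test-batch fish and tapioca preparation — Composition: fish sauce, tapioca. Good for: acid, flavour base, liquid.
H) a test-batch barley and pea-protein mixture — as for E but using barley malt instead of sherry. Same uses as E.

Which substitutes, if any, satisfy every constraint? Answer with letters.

A: not usable as an acid; has gelatin, so not vegan — out
B: has barley, so not gluten-free — no
C: has honey, so not vegan; has coconut, so not coconut-free — out
D: only rice flour, soybean, and canola oil; none excluded — OK
E: not usable as an acid; has sesame, so not sesame-free — out
F: has cornstarch, so not corn-free — reject
G: has fish sauce, so not vegan — out
H: not usable as an acid; has barley malt, so not gluten-free (and 1 more) — reject

D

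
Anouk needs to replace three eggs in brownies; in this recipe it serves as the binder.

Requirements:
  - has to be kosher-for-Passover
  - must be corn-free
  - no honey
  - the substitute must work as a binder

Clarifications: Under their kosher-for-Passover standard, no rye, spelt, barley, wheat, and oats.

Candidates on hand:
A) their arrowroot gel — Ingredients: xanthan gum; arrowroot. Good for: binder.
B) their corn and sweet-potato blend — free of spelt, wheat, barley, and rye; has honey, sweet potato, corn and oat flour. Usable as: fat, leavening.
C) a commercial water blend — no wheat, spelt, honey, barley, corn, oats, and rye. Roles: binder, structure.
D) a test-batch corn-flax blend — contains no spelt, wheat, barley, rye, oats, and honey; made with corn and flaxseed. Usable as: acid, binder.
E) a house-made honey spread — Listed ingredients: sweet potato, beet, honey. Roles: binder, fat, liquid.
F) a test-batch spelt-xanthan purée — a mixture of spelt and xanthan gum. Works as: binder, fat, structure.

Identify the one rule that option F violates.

kosher-for-Passover

usable as a binder: satisfied
kosher-for-Passover: has spelt — fails
corn-free: satisfied
honey-free: satisfied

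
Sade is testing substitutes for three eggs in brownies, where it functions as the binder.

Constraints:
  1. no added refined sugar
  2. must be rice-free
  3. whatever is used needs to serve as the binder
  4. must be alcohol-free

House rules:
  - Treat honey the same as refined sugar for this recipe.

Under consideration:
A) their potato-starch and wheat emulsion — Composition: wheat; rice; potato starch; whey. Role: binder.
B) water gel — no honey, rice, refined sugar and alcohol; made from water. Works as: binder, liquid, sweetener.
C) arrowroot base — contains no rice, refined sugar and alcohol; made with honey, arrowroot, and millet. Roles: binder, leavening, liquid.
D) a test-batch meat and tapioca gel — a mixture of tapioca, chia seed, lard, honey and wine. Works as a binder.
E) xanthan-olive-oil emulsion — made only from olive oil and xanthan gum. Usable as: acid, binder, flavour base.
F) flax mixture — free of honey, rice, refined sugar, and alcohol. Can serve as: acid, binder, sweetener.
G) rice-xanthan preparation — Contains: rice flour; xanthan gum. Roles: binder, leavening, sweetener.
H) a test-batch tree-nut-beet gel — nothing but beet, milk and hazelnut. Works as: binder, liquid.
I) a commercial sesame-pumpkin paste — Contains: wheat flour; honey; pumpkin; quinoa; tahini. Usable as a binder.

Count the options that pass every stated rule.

4

A: has rice, so not rice-free — reject
B: nothing on the exclusion list — keep
C: has honey, so not no-added-sugar — no
D: has honey, so not no-added-sugar; has wine, so not alcohol-free — no
E: only olive oil and xanthan gum; none excluded — keep
F: no-added-sugar, no rice — keep
G: has rice flour, so not rice-free — reject
H: every rule checks out — OK
I: has honey, so not no-added-sugar — out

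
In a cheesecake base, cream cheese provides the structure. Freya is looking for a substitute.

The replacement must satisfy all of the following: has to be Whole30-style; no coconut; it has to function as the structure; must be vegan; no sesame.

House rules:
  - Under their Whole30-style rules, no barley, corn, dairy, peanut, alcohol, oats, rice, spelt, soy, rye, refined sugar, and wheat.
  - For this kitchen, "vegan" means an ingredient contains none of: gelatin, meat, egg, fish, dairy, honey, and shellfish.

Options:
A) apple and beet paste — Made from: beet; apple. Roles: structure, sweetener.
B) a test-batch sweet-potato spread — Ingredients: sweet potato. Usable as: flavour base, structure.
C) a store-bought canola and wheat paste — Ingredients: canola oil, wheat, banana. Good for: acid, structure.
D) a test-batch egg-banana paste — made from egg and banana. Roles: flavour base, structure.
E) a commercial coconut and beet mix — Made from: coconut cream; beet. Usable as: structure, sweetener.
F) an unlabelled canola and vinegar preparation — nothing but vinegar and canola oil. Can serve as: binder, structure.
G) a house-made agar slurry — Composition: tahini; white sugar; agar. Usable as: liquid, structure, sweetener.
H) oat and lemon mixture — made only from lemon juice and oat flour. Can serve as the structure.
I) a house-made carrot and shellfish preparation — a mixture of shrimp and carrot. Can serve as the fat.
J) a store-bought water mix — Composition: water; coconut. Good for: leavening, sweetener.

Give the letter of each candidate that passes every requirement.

A, B, F

A: Whole30-style, vegan — valid
B: only sweet potato; none excluded — OK
C: has wheat, so not Whole30-style — no
D: has egg, so not vegan — no
E: has coconut cream, so not coconut-free — reject
F: only canola oil and vinegar; none excluded — OK
G: has white sugar, so not Whole30-style; has tahini, so not sesame-free — reject
H: has oat flour, so not Whole30-style — no
I: not usable as a structure; has shrimp, so not vegan — no
J: not usable as a structure; has coconut, so not coconut-free — out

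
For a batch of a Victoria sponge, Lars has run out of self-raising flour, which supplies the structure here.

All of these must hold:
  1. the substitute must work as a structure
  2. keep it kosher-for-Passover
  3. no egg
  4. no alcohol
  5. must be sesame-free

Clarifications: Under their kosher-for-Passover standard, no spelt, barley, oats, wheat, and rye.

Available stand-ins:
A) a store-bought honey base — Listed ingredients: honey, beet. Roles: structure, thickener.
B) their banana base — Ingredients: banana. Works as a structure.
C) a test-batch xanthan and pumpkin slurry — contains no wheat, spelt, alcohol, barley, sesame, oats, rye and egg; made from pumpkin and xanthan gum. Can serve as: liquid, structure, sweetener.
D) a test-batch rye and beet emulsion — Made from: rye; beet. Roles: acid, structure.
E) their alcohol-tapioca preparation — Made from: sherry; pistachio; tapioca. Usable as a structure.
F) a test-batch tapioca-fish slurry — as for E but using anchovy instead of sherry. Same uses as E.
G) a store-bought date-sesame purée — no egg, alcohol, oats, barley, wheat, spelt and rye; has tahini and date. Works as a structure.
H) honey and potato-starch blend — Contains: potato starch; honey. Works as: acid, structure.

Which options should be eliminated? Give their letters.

D, E, G

A: only honey and beet; none excluded — keep
B: every rule checks out — valid
C: works as a structure, no alcohol, no egg — keep
D: has rye, so not kosher-for-Passover — out
E: has sherry, so not alcohol-free — reject
F: nothing on the exclusion list — valid
G: has tahini, so not sesame-free — no
H: only honey and potato starch; none excluded — keep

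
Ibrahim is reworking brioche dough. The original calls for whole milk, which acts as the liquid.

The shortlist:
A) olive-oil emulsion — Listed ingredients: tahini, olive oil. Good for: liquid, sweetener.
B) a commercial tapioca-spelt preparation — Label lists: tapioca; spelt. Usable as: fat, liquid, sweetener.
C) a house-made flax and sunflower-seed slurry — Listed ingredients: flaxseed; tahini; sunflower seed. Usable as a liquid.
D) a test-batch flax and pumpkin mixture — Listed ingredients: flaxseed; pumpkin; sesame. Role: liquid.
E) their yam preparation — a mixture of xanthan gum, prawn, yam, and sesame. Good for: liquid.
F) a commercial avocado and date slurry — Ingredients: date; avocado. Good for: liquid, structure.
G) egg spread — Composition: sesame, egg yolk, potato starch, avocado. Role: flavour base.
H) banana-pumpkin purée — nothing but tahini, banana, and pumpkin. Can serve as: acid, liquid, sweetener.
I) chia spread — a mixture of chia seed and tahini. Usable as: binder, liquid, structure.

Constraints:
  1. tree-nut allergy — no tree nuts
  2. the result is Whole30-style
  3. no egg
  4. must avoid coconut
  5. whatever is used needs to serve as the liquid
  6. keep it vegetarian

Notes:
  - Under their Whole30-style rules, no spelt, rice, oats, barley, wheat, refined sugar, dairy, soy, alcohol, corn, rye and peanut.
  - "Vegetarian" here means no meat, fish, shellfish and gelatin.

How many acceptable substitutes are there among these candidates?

A: works as a liquid, vegetarian, no coconut — OK
B: has spelt, so not Whole30-style — reject
C: all constraints satisfied — keep
D: only sesame, flaxseed, and pumpkin; none excluded — valid
E: has prawn, so not vegetarian — no
F: no coconut, no tree nuts — keep
G: not usable as a liquid; has egg yolk, so not egg-free — no
H: only tahini, banana, and pumpkin; none excluded — valid
I: only tahini and chia seed; none excluded — OK

6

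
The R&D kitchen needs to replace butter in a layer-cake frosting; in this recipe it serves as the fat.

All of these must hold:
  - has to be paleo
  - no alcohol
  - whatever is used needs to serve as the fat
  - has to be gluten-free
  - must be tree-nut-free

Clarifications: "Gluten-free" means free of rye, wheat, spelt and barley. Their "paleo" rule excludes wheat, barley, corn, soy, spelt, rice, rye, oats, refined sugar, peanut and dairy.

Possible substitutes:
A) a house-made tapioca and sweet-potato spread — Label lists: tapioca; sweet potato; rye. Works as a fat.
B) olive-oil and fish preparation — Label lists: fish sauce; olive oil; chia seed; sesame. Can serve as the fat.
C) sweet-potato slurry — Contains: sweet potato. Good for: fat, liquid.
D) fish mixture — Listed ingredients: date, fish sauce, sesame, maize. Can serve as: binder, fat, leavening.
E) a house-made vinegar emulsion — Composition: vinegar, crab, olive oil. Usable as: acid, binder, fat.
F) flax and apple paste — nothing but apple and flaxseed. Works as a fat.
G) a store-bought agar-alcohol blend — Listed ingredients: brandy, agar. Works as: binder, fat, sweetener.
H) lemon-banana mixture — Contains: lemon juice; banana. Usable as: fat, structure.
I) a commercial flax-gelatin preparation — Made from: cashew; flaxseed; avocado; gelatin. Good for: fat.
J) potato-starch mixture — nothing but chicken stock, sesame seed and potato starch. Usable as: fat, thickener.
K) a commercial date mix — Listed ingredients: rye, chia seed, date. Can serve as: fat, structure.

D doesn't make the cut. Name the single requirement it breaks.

paleo

usable as a fat: satisfied
gluten-free: satisfied
paleo: has maize — fails
alcohol-free: satisfied
tree-nut-free: satisfied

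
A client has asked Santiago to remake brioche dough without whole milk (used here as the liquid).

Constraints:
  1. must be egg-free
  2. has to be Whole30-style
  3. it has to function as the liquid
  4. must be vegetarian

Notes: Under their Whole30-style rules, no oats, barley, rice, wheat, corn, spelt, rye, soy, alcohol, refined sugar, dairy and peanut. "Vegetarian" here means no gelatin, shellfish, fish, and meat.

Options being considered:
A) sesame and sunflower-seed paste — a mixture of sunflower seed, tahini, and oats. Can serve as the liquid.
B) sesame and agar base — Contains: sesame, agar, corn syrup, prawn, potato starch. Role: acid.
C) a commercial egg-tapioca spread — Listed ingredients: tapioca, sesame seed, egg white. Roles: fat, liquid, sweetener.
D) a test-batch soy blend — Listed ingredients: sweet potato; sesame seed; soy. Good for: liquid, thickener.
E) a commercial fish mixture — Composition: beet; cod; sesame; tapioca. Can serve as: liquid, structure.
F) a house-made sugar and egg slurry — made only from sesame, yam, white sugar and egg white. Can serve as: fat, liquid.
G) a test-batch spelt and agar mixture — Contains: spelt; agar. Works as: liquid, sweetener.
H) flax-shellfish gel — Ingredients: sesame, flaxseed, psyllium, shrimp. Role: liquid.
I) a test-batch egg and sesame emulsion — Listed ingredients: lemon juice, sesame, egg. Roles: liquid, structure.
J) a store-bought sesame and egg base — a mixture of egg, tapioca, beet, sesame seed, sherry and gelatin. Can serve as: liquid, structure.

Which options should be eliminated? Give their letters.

A, B, C, D, E, F, G, H, I, J

A: has oats, so not Whole30-style — reject
B: not usable as a liquid; has corn syrup, so not Whole30-style (and 1 more) — reject
C: has egg white, so not egg-free — out
D: has soy, so not Whole30-style — out
E: has cod, so not vegetarian — reject
F: has white sugar, so not Whole30-style; has egg white, so not egg-free — no
G: has spelt, so not Whole30-style — no
H: has shrimp, so not vegetarian — no
I: has egg, so not egg-free — no
J: has sherry, so not Whole30-style; has gelatin, so not vegetarian (and 1 more) — out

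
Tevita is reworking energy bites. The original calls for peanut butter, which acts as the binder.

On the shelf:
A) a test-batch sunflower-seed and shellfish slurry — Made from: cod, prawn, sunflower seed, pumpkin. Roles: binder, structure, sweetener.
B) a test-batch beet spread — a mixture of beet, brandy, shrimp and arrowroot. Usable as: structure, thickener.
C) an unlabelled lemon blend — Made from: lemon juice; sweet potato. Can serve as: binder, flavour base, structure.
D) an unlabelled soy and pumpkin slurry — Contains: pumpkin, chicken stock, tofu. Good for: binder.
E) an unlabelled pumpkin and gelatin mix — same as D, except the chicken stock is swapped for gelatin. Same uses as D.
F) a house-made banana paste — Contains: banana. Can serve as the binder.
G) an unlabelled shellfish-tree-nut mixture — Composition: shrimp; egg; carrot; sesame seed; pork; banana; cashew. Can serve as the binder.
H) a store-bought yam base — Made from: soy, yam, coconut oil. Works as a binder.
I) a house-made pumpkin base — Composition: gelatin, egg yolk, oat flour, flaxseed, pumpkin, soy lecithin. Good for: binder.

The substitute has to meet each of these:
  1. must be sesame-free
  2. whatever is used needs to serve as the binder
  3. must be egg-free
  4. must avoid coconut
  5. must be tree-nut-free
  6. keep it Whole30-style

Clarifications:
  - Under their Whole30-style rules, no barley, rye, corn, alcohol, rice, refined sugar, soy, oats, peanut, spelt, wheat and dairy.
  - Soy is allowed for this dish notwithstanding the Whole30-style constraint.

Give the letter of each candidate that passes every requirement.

A, C, D, E, F

A: works as a binder, no tree nuts, no coconut — OK
B: not usable as a binder; has brandy, so not Whole30-style — no
C: only sweet potato and lemon juice; none excluded — OK
D: soy is permitted under the Whole30-style carve-out; nothing else excluded — valid
E: soy is permitted under the Whole30-style carve-out; nothing else excluded — keep
F: works as a binder, no tree nuts, no sesame — keep
G: has cashew, so not tree-nut-free; has egg, so not egg-free (and 1 more) — reject
H: has coconut oil, so not coconut-free — reject
I: has oat flour, so not Whole30-style; has egg yolk, so not egg-free — no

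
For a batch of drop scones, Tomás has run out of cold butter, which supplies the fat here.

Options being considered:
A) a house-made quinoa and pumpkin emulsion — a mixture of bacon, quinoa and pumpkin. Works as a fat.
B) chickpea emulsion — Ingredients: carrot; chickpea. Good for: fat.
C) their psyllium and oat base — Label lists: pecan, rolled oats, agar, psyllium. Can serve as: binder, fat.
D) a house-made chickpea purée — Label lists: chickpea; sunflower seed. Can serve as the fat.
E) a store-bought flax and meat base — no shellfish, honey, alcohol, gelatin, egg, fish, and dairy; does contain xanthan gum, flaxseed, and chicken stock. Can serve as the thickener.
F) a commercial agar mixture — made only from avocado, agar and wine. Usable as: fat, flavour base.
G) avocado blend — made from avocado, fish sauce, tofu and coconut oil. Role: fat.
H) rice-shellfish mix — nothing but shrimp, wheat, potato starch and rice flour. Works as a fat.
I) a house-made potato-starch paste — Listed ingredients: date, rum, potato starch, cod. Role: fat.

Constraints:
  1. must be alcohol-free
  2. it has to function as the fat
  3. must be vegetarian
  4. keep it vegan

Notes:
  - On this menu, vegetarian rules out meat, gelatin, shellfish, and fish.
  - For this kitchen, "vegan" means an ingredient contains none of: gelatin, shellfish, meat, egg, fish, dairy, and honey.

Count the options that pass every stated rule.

A: has bacon, so not vegetarian; has bacon, so not vegan — reject
B: works as a fat, vegetarian, vegan — valid
C: all constraints satisfied — valid
D: only sunflower seed and chickpea; none excluded — keep
E: not usable as a fat; has chicken stock, so not vegetarian (and 1 more) — out
F: has wine, so not alcohol-free — reject
G: has fish sauce, so not vegetarian; has fish sauce, so not vegan — no
H: has shrimp, so not vegetarian; has shrimp, so not vegan — no
I: has cod, so not vegetarian; has cod, so not vegan (and 1 more) — reject

3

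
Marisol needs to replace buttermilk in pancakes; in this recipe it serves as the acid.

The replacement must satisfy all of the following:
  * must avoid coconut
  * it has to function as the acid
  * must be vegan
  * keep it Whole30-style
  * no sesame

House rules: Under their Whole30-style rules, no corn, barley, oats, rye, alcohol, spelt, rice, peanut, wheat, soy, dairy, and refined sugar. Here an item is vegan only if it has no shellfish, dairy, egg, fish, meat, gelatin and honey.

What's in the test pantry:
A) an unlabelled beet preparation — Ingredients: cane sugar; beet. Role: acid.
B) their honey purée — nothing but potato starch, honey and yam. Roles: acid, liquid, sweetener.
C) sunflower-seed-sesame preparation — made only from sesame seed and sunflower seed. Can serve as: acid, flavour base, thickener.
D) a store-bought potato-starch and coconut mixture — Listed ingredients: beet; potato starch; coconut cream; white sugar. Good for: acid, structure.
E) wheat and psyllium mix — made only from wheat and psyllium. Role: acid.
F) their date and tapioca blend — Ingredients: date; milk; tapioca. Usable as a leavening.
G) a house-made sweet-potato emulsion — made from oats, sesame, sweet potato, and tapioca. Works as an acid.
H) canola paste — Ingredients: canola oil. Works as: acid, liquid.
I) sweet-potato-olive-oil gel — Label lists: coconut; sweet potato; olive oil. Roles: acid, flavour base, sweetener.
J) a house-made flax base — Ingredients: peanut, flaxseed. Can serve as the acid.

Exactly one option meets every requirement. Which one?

H

A: has cane sugar, so not Whole30-style — reject
B: has honey, so not vegan — out
C: has sesame seed, so not sesame-free — out
D: has white sugar, so not Whole30-style; has coconut cream, so not coconut-free — no
E: has wheat, so not Whole30-style — reject
F: not usable as an acid; has milk, so not Whole30-style (and 1 more) — out
G: has oats, so not Whole30-style; has sesame, so not sesame-free — reject
H: no sesame, no coconut — valid
I: has coconut, so not coconut-free — reject
J: has peanut, so not Whole30-style — no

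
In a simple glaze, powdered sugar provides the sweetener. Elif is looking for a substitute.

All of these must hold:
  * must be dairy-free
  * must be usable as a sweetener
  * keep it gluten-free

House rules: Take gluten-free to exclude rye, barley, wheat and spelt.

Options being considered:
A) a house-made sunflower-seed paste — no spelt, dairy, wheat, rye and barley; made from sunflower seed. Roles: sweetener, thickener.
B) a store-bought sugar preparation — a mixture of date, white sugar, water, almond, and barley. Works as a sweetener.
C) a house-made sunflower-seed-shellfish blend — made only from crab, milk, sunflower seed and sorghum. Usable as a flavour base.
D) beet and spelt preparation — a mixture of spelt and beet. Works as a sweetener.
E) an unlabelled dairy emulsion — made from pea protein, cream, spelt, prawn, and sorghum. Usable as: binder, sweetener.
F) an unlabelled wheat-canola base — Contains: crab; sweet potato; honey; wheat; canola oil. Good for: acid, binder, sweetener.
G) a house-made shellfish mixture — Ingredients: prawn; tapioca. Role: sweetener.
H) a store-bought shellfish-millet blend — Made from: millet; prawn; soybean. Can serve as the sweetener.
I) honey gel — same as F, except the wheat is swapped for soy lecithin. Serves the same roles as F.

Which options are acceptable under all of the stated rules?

A: works as a sweetener, gluten-free, no dairy — OK
B: has barley, so not gluten-free — no
C: not usable as a sweetener; has milk, so not dairy-free — reject
D: has spelt, so not gluten-free — reject
E: has spelt, so not gluten-free; has cream, so not dairy-free — reject
F: has wheat, so not gluten-free — no
G: works as a sweetener, no dairy, gluten-free — valid
H: works as a sweetener, gluten-free, no dairy — keep
I: works as a sweetener, no dairy, gluten-free — valid

A, G, H, I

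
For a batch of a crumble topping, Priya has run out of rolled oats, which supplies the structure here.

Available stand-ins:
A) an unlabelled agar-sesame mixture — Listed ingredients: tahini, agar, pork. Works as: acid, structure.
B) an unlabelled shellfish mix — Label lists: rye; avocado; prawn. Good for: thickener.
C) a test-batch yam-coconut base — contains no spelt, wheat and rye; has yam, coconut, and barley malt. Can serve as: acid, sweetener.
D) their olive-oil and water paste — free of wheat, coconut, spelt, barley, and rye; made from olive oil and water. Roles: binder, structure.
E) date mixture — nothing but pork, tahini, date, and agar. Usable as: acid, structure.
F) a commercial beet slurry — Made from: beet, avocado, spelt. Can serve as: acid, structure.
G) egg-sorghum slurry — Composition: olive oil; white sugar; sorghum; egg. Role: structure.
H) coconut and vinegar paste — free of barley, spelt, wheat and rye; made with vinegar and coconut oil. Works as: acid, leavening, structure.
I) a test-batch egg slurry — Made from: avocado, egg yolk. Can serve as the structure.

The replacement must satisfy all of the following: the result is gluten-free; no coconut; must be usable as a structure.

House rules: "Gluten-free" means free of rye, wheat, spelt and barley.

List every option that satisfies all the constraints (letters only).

A: only pork, tahini, and agar; none excluded — OK
B: not usable as a structure; has rye, so not gluten-free — out
C: not usable as a structure; has barley malt, so not gluten-free (and 1 more) — reject
D: every rule checks out — valid
E: every rule checks out — valid
F: has spelt, so not gluten-free — out
G: egg and white sugar etc. — none of it excluded — valid
H: has coconut oil, so not coconut-free — reject
I: only egg yolk and avocado; none excluded — OK

A, D, E, G, I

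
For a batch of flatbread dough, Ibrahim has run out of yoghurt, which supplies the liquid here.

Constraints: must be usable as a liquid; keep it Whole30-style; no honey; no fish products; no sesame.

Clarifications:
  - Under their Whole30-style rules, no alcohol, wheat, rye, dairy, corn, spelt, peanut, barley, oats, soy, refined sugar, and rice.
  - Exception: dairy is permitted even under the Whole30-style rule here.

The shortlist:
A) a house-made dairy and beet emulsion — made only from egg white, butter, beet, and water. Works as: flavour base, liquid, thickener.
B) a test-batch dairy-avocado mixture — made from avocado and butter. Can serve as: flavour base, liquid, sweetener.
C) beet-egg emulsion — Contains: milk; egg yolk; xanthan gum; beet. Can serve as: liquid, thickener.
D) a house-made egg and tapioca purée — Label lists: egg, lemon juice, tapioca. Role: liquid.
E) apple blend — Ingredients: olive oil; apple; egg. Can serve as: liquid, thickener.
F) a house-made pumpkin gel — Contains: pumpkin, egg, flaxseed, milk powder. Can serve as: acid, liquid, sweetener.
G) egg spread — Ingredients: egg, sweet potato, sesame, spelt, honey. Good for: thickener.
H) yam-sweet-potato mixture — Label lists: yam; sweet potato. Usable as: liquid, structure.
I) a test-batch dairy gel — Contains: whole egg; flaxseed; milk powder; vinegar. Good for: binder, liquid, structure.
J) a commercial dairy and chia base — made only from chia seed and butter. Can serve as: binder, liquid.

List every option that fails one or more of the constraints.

G

A: dairy is permitted under the Whole30-style carve-out; nothing else excluded — valid
B: dairy is permitted under the Whole30-style carve-out; nothing else excluded — keep
C: dairy is permitted under the Whole30-style carve-out; nothing else excluded — OK
D: no honey, no fish — keep
E: works as a liquid, no honey, no fish — keep
F: dairy is permitted under the Whole30-style carve-out; nothing else excluded — keep
G: not usable as a liquid; has spelt, so not Whole30-style (and 2 more) — no
H: only sweet potato and yam; none excluded — keep
I: dairy is permitted under the Whole30-style carve-out; nothing else excluded — OK
J: dairy is permitted under the Whole30-style carve-out; nothing else excluded — valid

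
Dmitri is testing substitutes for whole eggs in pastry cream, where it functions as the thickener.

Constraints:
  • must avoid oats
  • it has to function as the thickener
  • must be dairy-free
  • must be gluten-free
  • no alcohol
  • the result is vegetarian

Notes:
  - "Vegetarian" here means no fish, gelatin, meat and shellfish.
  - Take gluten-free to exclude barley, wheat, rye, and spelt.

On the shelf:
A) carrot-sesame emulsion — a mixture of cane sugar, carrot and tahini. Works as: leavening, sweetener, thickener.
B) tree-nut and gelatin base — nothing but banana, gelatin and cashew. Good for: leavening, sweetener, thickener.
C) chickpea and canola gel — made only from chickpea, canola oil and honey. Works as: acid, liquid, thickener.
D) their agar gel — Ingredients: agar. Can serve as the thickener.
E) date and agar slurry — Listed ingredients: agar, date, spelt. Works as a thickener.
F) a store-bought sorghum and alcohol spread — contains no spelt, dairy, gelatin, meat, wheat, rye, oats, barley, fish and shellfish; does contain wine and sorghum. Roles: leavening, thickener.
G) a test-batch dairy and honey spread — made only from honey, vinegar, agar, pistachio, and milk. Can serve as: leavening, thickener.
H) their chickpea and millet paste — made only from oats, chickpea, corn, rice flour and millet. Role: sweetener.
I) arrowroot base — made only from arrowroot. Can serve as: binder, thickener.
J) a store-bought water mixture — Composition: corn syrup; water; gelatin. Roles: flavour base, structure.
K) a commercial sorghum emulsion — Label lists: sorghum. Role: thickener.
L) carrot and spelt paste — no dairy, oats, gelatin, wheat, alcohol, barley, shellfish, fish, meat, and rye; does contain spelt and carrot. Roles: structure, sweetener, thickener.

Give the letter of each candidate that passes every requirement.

A: only tahini, cane sugar, and carrot; none excluded — valid
B: has gelatin, so not vegetarian — no
C: works as a thickener, no oats, vegetarian — valid
D: every rule checks out — keep
E: has spelt, so not gluten-free — out
F: has wine, so not alcohol-free — out
G: has milk, so not dairy-free — out
H: not usable as a thickener; has oats, so not oat-free — reject
I: all constraints satisfied — valid
J: not usable as a thickener; has gelatin, so not vegetarian — out
K: only sorghum; none excluded — keep
L: has spelt, so not gluten-free — out

A, C, D, I, K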